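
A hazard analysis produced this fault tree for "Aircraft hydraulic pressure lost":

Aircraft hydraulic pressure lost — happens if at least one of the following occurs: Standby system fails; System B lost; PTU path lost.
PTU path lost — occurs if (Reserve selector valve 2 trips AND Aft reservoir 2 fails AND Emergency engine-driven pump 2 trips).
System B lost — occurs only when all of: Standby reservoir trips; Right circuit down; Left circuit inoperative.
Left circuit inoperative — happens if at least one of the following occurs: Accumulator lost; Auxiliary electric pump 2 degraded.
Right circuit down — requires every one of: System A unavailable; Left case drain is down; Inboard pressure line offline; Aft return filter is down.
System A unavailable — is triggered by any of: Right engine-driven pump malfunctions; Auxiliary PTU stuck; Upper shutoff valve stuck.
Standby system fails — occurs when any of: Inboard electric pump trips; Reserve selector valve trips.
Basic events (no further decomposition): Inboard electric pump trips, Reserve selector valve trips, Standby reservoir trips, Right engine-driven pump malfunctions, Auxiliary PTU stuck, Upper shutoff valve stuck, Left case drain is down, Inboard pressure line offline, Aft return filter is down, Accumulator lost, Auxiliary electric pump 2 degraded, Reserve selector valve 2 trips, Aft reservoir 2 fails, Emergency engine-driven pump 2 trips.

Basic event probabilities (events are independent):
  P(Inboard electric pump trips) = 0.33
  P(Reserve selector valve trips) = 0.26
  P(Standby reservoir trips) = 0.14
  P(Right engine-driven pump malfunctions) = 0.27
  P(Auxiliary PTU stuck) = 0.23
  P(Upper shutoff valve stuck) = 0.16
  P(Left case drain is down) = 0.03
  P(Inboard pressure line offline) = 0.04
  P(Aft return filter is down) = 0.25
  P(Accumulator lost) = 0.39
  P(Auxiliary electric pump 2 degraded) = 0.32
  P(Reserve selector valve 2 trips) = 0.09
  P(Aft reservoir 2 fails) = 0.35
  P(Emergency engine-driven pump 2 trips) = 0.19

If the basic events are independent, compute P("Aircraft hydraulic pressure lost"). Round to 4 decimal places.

P(Standby system fails) [OR] = 1 − (1−0.33) × (1−0.26) = 0.504200
P(System A unavailable) [OR] = 1 − (1−0.27) × (1−0.23) × (1−0.16) = 0.527836
P(Right circuit down) [AND] = 0.527836 × 0.03 × 0.04 × 0.25 = 0.000158
P(Left circuit inoperative) [OR] = 1 − (1−0.39) × (1−0.32) = 0.585200
P(System B lost) [AND] = 0.14 × 0.000158 × 0.585200 = 0.000013
P(PTU path lost) [AND] = 0.09 × 0.35 × 0.19 = 0.005985
P(Aircraft hydraulic pressure lost) [OR] = 1 − (1−0.504200) × (1−0.000013) × (1−0.005985) = 0.507174
Rounded to 4 decimal places: P(Aircraft hydraulic pressure lost) ≈ 0.5072.

0.5072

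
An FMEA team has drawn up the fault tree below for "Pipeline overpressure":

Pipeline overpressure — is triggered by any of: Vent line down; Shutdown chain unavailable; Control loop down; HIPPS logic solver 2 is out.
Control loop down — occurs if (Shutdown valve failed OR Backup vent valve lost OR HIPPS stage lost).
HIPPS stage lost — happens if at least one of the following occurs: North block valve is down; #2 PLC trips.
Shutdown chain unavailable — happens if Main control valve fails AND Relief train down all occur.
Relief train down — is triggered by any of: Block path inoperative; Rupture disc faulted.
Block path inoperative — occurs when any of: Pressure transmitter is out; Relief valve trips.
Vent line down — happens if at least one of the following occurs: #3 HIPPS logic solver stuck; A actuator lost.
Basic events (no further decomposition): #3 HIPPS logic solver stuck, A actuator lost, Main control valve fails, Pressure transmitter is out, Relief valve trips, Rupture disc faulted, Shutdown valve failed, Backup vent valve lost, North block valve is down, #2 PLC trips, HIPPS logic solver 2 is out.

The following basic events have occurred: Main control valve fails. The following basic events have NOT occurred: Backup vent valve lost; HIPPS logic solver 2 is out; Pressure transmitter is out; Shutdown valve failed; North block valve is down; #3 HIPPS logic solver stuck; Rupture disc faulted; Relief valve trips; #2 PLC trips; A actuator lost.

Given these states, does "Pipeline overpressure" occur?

No

Vent line down [OR]: #3 HIPPS logic solver stuck=not, A actuator lost=not → no input occurs → does not occur.
Block path inoperative [OR]: Pressure transmitter is out=not, Relief valve trips=not → no input occurs → does not occur.
Relief train down [OR]: Block path inoperative=not, Rupture disc faulted=not → no input occurs → does not occur.
Shutdown chain unavailable [AND]: Main control valve fails=occurs, Relief train down=not → not all inputs occur → does not occur.
HIPPS stage lost [OR]: North block valve is down=not, #2 PLC trips=not → no input occurs → does not occur.
Control loop down [OR]: Shutdown valve failed=not, Backup vent valve lost=not, HIPPS stage lost=not → no input occurs → does not occur.
Pipeline overpressure [OR]: Vent line down=not, Shutdown chain unavailable=not, Control loop down=not, HIPPS logic solver 2 is out=not → no input occurs → does not occur.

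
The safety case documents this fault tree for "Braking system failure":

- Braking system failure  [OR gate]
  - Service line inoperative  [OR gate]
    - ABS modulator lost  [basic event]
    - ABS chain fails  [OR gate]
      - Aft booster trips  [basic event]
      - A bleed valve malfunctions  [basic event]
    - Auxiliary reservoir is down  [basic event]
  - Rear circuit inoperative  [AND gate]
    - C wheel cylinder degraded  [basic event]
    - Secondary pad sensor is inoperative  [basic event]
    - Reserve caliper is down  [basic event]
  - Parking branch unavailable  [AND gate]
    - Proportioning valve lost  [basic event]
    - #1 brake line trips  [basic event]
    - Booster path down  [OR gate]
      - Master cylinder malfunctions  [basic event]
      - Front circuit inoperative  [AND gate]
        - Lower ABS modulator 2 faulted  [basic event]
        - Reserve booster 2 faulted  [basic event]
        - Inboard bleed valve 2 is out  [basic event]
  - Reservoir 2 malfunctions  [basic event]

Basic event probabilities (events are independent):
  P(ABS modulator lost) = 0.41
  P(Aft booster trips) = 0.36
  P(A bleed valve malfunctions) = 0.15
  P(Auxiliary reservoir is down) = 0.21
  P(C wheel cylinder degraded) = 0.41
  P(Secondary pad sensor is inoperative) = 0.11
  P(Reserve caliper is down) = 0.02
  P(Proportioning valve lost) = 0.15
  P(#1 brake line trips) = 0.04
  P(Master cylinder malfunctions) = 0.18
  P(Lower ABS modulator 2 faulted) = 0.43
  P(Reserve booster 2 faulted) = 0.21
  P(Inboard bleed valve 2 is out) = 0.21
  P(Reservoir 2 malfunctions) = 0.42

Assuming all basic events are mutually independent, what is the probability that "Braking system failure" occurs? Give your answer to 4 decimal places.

P(ABS chain fails) [OR] = 1 − (1−0.36) × (1−0.15) = 0.456000
P(Service line inoperative) [OR] = 1 − (1−0.41) × (1−0.456000) × (1−0.21) = 0.746442
P(Rear circuit inoperative) [AND] = 0.41 × 0.11 × 0.02 = 0.000902
P(Front circuit inoperative) [AND] = 0.43 × 0.21 × 0.21 = 0.018963
P(Booster path down) [OR] = 1 − (1−0.18) × (1−0.018963) = 0.195550
P(Parking branch unavailable) [AND] = 0.15 × 0.04 × 0.195550 = 0.001173
P(Braking system failure) [OR] = 1 − (1−0.746442) × (1−0.000902) × (1−0.001173) × (1−0.42) = 0.853241
Rounded to 4 decimal places: P(Braking system failure) ≈ 0.8532.

0.8532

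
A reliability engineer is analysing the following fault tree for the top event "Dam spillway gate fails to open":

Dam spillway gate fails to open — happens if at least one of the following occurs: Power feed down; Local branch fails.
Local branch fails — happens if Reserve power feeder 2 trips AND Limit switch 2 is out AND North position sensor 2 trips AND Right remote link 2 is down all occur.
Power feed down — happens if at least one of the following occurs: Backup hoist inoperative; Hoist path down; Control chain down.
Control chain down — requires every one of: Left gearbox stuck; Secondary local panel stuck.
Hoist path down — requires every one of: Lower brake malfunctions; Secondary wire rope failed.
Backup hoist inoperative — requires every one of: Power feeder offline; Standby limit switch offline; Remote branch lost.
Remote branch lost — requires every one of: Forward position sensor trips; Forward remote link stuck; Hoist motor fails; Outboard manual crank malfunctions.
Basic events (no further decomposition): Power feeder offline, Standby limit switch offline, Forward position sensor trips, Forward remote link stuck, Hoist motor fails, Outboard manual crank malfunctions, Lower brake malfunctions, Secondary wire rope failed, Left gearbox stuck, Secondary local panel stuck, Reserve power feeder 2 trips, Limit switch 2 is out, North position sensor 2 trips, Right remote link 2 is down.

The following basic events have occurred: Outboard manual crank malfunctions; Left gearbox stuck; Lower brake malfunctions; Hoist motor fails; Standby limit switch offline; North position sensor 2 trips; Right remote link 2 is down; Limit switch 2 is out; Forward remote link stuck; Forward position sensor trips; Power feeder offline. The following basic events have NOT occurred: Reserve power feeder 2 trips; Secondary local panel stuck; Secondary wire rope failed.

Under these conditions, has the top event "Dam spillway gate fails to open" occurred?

Remote branch lost [AND]: Forward position sensor trips=occurs, Forward remote link stuck=occurs, Hoist motor fails=occurs, Outboard manual crank malfunctions=occurs → all inputs occur → occurs.
Backup hoist inoperative [AND]: Power feeder offline=occurs, Standby limit switch offline=occurs, Remote branch lost=occurs → all inputs occur → occurs.
Hoist path down [AND]: Lower brake malfunctions=occurs, Secondary wire rope failed=not → not all inputs occur → does not occur.
Control chain down [AND]: Left gearbox stuck=occurs, Secondary local panel stuck=not → not all inputs occur → does not occur.
Power feed down [OR]: Backup hoist inoperative=occurs, Hoist path down=not, Control chain down=not → at least one input occurs → occurs.
Local branch fails [AND]: Reserve power feeder 2 trips=not, Limit switch 2 is out=occurs, North position sensor 2 trips=occurs, Right remote link 2 is down=occurs → not all inputs occur → does not occur.
Dam spillway gate fails to open [OR]: Power feed down=occurs, Local branch fails=not → at least one input occurs → occurs.

Yes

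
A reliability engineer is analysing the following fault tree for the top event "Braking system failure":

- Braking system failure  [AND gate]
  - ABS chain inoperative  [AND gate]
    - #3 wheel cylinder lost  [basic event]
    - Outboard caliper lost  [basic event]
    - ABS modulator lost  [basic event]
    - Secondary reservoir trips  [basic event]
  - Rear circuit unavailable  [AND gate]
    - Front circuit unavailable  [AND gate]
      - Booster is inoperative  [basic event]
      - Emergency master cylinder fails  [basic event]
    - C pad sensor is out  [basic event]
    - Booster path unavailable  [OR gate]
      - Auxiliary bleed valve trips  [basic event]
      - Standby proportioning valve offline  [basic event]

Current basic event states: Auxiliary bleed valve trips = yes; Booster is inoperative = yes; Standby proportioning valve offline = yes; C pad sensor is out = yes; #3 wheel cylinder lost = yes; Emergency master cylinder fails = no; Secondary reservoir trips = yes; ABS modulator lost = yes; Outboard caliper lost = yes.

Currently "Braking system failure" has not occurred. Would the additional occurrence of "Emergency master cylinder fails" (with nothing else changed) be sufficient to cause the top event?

Counterfactual: set "Emergency master cylinder fails" to occurred.
ABS chain inoperative [AND]: #3 wheel cylinder lost=occurs, Outboard caliper lost=occurs, ABS modulator lost=occurs, Secondary reservoir trips=occurs → all inputs occur → occurs.
Front circuit unavailable [AND]: Booster is inoperative=occurs, Emergency master cylinder fails=occurs → all inputs occur → occurs.
Booster path unavailable [OR]: Auxiliary bleed valve trips=occurs, Standby proportioning valve offline=occurs → at least one input occurs → occurs.
Rear circuit unavailable [AND]: Front circuit unavailable=occurs, C pad sensor is out=occurs, Booster path unavailable=occurs → all inputs occur → occurs.
Braking system failure [AND]: ABS chain inoperative=occurs, Rear circuit unavailable=occurs → all inputs occur → occurs.

Yes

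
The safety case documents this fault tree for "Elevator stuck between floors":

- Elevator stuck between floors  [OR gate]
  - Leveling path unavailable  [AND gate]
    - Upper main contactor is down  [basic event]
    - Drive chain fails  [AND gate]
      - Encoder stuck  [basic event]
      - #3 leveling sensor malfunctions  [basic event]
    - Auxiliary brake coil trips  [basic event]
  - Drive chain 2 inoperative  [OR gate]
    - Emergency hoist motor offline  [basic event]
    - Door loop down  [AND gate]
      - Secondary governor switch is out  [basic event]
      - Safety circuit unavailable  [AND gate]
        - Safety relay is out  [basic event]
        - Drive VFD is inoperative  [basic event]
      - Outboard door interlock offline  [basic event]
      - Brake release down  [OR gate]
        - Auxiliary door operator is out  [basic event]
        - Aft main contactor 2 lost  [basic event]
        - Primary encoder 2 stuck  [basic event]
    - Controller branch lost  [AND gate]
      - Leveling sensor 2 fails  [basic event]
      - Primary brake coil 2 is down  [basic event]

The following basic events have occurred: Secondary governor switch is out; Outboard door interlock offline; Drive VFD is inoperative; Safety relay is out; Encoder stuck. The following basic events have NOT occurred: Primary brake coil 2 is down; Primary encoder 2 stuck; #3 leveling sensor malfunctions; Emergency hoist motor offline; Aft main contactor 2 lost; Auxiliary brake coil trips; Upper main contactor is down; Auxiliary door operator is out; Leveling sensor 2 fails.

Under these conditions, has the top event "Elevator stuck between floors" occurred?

No

Drive chain fails [AND]: Encoder stuck=occurs, #3 leveling sensor malfunctions=not → not all inputs occur → does not occur.
Leveling path unavailable [AND]: Upper main contactor is down=not, Drive chain fails=not, Auxiliary brake coil trips=not → not all inputs occur → does not occur.
Safety circuit unavailable [AND]: Safety relay is out=occurs, Drive VFD is inoperative=occurs → all inputs occur → occurs.
Brake release down [OR]: Auxiliary door operator is out=not, Aft main contactor 2 lost=not, Primary encoder 2 stuck=not → no input occurs → does not occur.
Door loop down [AND]: Secondary governor switch is out=occurs, Safety circuit unavailable=occurs, Outboard door interlock offline=occurs, Brake release down=not → not all inputs occur → does not occur.
Controller branch lost [AND]: Leveling sensor 2 fails=not, Primary brake coil 2 is down=not → not all inputs occur → does not occur.
Drive chain 2 inoperative [OR]: Emergency hoist motor offline=not, Door loop down=not, Controller branch lost=not → no input occurs → does not occur.
Elevator stuck between floors [OR]: Leveling path unavailable=not, Drive chain 2 inoperative=not → no input occurs → does not occur.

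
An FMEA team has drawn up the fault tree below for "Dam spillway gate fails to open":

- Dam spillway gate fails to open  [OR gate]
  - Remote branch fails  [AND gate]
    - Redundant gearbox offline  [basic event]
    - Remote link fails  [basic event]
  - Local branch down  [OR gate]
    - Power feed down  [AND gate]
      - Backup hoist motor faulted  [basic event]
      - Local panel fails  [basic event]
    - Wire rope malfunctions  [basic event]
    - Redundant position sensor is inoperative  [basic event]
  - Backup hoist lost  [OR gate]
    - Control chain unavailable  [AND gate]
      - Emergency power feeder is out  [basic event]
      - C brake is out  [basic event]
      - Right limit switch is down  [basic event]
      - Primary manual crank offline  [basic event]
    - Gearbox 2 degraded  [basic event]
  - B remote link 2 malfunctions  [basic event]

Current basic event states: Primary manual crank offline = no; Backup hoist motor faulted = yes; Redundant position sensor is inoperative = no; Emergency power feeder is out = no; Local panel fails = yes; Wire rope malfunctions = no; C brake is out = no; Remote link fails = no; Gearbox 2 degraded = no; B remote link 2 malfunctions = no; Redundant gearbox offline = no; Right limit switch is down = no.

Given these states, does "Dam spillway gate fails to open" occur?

Yes

Remote branch fails [AND]: Redundant gearbox offline=not, Remote link fails=not → not all inputs occur → does not occur.
Power feed down [AND]: Backup hoist motor faulted=occurs, Local panel fails=occurs → all inputs occur → occurs.
Local branch down [OR]: Power feed down=occurs, Wire rope malfunctions=not, Redundant position sensor is inoperative=not → at least one input occurs → occurs.
Control chain unavailable [AND]: Emergency power feeder is out=not, C brake is out=not, Right limit switch is down=not, Primary manual crank offline=not → not all inputs occur → does not occur.
Backup hoist lost [OR]: Control chain unavailable=not, Gearbox 2 degraded=not → no input occurs → does not occur.
Dam spillway gate fails to open [OR]: Remote branch fails=not, Local branch down=occurs, Backup hoist lost=not, B remote link 2 malfunctions=not → at least one input occurs → occurs.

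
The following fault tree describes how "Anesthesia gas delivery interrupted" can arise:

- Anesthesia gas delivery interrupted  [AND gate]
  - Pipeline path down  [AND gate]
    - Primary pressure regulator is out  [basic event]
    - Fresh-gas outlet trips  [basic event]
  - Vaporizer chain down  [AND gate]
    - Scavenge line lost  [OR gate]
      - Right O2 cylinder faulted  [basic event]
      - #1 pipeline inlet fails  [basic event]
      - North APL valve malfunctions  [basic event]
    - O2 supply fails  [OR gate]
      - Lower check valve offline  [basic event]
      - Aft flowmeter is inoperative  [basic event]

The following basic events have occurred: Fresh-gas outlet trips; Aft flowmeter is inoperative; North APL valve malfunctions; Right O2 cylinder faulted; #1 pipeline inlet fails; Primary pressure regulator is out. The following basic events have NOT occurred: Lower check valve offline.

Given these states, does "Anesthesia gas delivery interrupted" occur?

Pipeline path down [AND]: Primary pressure regulator is out=occurs, Fresh-gas outlet trips=occurs → all inputs occur → occurs.
Scavenge line lost [OR]: Right O2 cylinder faulted=occurs, #1 pipeline inlet fails=occurs, North APL valve malfunctions=occurs → at least one input occurs → occurs.
O2 supply fails [OR]: Lower check valve offline=not, Aft flowmeter is inoperative=occurs → at least one input occurs → occurs.
Vaporizer chain down [AND]: Scavenge line lost=occurs, O2 supply fails=occurs → all inputs occur → occurs.
Anesthesia gas delivery interrupted [AND]: Pipeline path down=occurs, Vaporizer chain down=occurs → all inputs occur → occurs.

Yes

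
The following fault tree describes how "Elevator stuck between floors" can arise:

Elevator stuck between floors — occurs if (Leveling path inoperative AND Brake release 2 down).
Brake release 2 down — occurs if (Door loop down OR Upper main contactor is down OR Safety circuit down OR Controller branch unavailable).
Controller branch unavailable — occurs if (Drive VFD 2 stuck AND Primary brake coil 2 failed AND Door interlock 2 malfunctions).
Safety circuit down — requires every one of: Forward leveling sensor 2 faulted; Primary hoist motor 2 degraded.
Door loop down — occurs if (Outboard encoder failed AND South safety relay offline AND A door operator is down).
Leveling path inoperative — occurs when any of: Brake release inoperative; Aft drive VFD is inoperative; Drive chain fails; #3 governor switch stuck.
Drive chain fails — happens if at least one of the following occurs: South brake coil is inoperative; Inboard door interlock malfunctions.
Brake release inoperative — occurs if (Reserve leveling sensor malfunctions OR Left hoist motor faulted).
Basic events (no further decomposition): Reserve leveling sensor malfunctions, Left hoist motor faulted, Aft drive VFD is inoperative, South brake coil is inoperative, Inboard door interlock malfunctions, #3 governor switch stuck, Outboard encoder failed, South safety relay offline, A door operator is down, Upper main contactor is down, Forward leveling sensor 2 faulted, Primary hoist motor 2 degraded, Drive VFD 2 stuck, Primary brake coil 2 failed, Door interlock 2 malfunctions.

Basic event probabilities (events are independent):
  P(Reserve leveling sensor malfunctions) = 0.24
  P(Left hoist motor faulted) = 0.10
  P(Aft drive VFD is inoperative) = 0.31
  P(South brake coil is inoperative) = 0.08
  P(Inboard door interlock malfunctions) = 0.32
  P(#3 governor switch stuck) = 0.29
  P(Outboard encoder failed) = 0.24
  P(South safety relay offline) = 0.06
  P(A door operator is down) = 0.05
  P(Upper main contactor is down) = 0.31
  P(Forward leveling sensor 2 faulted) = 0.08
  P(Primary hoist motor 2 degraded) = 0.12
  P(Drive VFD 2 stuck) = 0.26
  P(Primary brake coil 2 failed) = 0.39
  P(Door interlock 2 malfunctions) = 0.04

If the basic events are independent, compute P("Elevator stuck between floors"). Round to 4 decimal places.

P(Brake release inoperative) [OR] = 1 − (1−0.24) × (1−0.10) = 0.316000
P(Drive chain fails) [OR] = 1 − (1−0.08) × (1−0.32) = 0.374400
P(Leveling path inoperative) [OR] = 1 − (1−0.316000) × (1−0.31) × (1−0.374400) × (1−0.29) = 0.790367
P(Door loop down) [AND] = 0.24 × 0.06 × 0.05 = 0.000720
P(Safety circuit down) [AND] = 0.08 × 0.12 = 0.009600
P(Controller branch unavailable) [AND] = 0.26 × 0.39 × 0.04 = 0.004056
P(Brake release 2 down) [OR] = 1 − (1−0.000720) × (1−0.31) × (1−0.009600) × (1−0.004056) = 0.319886
P(Elevator stuck between floors) [AND] = 0.790367 × 0.319886 = 0.252827
Rounded to 4 decimal places: P(Elevator stuck between floors) ≈ 0.2528.

0.2528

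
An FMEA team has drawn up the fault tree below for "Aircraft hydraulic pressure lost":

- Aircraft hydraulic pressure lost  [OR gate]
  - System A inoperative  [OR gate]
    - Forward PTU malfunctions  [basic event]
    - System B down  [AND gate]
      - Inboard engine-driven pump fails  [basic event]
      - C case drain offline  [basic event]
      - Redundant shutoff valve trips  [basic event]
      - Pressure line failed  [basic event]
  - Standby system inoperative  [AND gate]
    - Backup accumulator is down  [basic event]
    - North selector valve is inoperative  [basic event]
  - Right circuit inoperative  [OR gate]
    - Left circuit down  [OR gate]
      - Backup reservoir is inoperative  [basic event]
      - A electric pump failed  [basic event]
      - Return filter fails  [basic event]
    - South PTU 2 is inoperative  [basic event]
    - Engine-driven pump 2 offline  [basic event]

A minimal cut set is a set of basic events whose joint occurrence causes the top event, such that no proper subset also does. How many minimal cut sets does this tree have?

System B down [AND]: one cut set from each child combined → 1 × 1 × 1 × 1 = 1 cut set(s).
System A inoperative [OR]: union of children's cut sets → 2 cut set(s).
Standby system inoperative [AND]: one cut set from each child combined → 1 × 1 = 1 cut set(s).
Left circuit down [OR]: union of children's cut sets → 3 cut set(s).
Right circuit inoperative [OR]: union of children's cut sets → 5 cut set(s).
Aircraft hydraulic pressure lost [OR]: union of children's cut sets → 8 cut set(s).
Minimal cut sets: {Forward PTU malfunctions}; {C case drain offline, Inboard engine-driven pump fails, Pressure line failed, Redundant shutoff valve trips}; {Backup accumulator is down, North selector valve is inoperative}; {Backup reservoir is inoperative}; {A electric pump failed}; {Return filter fails}; {South PTU 2 is inoperative}; {Engine-driven pump 2 offline}.

8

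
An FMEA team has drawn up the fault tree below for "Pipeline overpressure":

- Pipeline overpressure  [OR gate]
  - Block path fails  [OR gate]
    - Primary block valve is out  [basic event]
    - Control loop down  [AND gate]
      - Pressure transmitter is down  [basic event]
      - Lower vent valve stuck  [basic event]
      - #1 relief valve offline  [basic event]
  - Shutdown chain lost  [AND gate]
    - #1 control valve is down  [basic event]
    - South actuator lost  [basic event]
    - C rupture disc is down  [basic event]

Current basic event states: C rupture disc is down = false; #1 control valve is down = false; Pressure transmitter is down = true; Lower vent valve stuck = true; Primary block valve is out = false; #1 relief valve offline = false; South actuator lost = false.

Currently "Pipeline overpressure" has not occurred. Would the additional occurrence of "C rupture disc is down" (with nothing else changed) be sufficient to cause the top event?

No

Counterfactual: set "C rupture disc is down" to occurred.
Control loop down [AND]: Pressure transmitter is down=occurs, Lower vent valve stuck=occurs, #1 relief valve offline=not → not all inputs occur → does not occur.
Block path fails [OR]: Primary block valve is out=not, Control loop down=not → no input occurs → does not occur.
Shutdown chain lost [AND]: #1 control valve is down=not, South actuator lost=not, C rupture disc is down=occurs → not all inputs occur → does not occur.
Pipeline overpressure [OR]: Block path fails=not, Shutdown chain lost=not → no input occurs → does not occur.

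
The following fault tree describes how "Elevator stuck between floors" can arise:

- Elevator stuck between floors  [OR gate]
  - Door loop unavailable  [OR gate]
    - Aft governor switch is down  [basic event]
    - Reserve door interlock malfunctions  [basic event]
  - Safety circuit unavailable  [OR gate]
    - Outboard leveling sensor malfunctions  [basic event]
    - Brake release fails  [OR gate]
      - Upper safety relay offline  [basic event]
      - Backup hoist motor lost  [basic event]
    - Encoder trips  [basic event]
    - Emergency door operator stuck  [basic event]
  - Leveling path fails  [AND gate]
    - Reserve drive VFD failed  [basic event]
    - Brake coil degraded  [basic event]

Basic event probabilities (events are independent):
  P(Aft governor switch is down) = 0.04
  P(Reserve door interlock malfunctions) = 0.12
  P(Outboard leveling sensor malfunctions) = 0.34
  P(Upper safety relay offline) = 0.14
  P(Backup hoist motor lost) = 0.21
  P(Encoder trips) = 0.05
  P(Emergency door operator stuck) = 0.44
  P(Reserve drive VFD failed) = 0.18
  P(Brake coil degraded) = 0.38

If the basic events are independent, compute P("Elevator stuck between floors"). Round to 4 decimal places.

0.8123

P(Door loop unavailable) [OR] = 1 − (1−0.04) × (1−0.12) = 0.155200
P(Brake release fails) [OR] = 1 − (1−0.14) × (1−0.21) = 0.320600
P(Safety circuit unavailable) [OR] = 1 − (1−0.34) × (1−0.320600) × (1−0.05) × (1−0.44) = 0.761449
P(Leveling path fails) [AND] = 0.18 × 0.38 = 0.068400
P(Elevator stuck between floors) [OR] = 1 − (1−0.155200) × (1−0.761449) × (1−0.068400) = 0.812257
Rounded to 4 decimal places: P(Elevator stuck between floors) ≈ 0.8123.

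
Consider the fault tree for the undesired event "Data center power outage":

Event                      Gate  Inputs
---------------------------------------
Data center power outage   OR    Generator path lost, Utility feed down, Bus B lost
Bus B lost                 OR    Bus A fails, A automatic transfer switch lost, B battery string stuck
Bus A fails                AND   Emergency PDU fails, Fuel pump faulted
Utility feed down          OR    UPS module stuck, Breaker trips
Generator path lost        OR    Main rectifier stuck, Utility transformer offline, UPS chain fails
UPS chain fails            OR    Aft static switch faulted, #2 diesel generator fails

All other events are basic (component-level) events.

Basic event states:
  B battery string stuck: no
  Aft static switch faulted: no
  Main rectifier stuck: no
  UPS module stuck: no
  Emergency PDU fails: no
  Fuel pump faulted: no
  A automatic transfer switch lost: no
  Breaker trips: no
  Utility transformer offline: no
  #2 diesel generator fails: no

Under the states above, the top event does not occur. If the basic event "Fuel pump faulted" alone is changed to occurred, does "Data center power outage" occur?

No

Counterfactual: set "Fuel pump faulted" to occurred.
UPS chain fails [OR]: Aft static switch faulted=not, #2 diesel generator fails=not → no input occurs → does not occur.
Generator path lost [OR]: Main rectifier stuck=not, Utility transformer offline=not, UPS chain fails=not → no input occurs → does not occur.
Utility feed down [OR]: UPS module stuck=not, Breaker trips=not → no input occurs → does not occur.
Bus A fails [AND]: Emergency PDU fails=not, Fuel pump faulted=occurs → not all inputs occur → does not occur.
Bus B lost [OR]: Bus A fails=not, A automatic transfer switch lost=not, B battery string stuck=not → no input occurs → does not occur.
Data center power outage [OR]: Generator path lost=not, Utility feed down=not, Bus B lost=not → no input occurs → does not occur.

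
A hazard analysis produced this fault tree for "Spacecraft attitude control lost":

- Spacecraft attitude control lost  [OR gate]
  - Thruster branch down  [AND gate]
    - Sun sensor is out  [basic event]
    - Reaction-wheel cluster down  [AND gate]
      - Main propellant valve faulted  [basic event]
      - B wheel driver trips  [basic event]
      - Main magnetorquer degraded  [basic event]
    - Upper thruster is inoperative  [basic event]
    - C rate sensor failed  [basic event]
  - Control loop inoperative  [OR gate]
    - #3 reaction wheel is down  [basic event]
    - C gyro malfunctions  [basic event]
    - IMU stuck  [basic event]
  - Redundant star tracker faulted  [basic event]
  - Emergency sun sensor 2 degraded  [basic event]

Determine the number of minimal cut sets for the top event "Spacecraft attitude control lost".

6

Reaction-wheel cluster down [AND]: one cut set from each child combined → 1 × 1 × 1 = 1 cut set(s).
Thruster branch down [AND]: one cut set from each child combined → 1 × 1 × 1 × 1 = 1 cut set(s).
Control loop inoperative [OR]: union of children's cut sets → 3 cut set(s).
Spacecraft attitude control lost [OR]: union of children's cut sets → 6 cut set(s).
Minimal cut sets: {B wheel driver trips, C rate sensor failed, Main magnetorquer degraded, Main propellant valve faulted, Sun sensor is out, Upper thruster is inoperative}; {#3 reaction wheel is down}; {C gyro malfunctions}; {IMU stuck}; {Redundant star tracker faulted}; {Emergency sun sensor 2 degraded}.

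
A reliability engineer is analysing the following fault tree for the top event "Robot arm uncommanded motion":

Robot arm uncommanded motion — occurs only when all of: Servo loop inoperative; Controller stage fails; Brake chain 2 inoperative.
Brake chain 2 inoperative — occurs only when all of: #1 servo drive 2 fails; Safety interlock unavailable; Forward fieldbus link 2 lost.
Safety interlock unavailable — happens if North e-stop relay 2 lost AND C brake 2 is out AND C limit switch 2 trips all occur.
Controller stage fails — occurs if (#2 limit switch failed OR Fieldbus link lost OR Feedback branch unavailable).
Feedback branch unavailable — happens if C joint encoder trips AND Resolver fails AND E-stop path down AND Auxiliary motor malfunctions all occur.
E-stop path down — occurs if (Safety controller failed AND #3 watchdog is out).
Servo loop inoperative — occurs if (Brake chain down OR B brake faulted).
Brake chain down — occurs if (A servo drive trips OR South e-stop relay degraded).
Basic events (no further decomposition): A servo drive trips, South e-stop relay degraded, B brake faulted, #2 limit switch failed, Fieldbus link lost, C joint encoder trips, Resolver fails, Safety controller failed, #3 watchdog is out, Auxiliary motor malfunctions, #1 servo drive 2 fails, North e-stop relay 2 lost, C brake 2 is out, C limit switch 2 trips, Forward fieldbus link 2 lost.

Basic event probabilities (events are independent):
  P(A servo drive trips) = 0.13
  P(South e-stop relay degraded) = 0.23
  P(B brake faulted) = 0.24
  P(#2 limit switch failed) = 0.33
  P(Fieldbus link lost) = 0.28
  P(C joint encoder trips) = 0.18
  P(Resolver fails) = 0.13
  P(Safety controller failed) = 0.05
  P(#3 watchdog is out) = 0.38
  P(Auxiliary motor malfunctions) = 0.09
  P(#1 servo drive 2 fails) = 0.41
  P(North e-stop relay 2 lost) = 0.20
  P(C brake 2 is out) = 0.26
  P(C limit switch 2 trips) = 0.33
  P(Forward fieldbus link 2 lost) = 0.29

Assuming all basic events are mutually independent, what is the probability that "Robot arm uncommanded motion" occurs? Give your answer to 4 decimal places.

0.0005

P(Brake chain down) [OR] = 1 − (1−0.13) × (1−0.23) = 0.330100
P(Servo loop inoperative) [OR] = 1 − (1−0.330100) × (1−0.24) = 0.490876
P(E-stop path down) [AND] = 0.05 × 0.38 = 0.019000
P(Feedback branch unavailable) [AND] = 0.18 × 0.13 × 0.019000 × 0.09 = 0.000040
P(Controller stage fails) [OR] = 1 − (1−0.33) × (1−0.28) × (1−0.000040) = 0.517619
P(Safety interlock unavailable) [AND] = 0.20 × 0.26 × 0.33 = 0.017160
P(Brake chain 2 inoperative) [AND] = 0.41 × 0.017160 × 0.29 = 0.002040
P(Robot arm uncommanded motion) [AND] = 0.490876 × 0.517619 × 0.002040 = 0.000518
Rounded to 4 decimal places: P(Robot arm uncommanded motion) ≈ 0.0005.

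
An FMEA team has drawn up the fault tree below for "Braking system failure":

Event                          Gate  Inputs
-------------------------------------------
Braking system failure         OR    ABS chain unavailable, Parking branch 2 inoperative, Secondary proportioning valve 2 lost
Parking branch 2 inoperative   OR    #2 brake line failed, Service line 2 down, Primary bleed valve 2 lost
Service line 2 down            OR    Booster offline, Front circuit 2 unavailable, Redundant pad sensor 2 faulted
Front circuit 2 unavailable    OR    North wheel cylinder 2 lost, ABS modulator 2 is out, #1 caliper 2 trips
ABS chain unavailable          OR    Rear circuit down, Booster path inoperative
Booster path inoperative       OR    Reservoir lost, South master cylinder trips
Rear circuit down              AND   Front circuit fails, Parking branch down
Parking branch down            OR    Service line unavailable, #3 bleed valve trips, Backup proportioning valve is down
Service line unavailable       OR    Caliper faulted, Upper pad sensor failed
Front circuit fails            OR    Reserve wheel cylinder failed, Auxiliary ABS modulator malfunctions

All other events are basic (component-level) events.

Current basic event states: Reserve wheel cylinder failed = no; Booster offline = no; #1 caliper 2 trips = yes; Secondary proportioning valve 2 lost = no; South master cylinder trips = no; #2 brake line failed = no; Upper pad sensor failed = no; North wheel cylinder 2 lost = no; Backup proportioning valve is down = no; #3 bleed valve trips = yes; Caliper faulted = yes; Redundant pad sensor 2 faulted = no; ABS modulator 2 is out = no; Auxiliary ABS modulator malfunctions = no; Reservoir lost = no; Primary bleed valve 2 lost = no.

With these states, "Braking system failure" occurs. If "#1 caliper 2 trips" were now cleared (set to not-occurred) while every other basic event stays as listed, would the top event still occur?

Counterfactual: set "#1 caliper 2 trips" to not occurred.
Front circuit fails [OR]: Reserve wheel cylinder failed=not, Auxiliary ABS modulator malfunctions=not → no input occurs → does not occur.
Service line unavailable [OR]: Caliper faulted=occurs, Upper pad sensor failed=not → at least one input occurs → occurs.
Parking branch down [OR]: Service line unavailable=occurs, #3 bleed valve trips=occurs, Backup proportioning valve is down=not → at least one input occurs → occurs.
Rear circuit down [AND]: Front circuit fails=not, Parking branch down=occurs → not all inputs occur → does not occur.
Booster path inoperative [OR]: Reservoir lost=not, South master cylinder trips=not → no input occurs → does not occur.
ABS chain unavailable [OR]: Rear circuit down=not, Booster path inoperative=not → no input occurs → does not occur.
Front circuit 2 unavailable [OR]: North wheel cylinder 2 lost=not, ABS modulator 2 is out=not, #1 caliper 2 trips=not → no input occurs → does not occur.
Service line 2 down [OR]: Booster offline=not, Front circuit 2 unavailable=not, Redundant pad sensor 2 faulted=not → no input occurs → does not occur.
Parking branch 2 inoperative [OR]: #2 brake line failed=not, Service line 2 down=not, Primary bleed valve 2 lost=not → no input occurs → does not occur.
Braking system failure [OR]: ABS chain unavailable=not, Parking branch 2 inoperative=not, Secondary proportioning valve 2 lost=not → no input occurs → does not occur.

No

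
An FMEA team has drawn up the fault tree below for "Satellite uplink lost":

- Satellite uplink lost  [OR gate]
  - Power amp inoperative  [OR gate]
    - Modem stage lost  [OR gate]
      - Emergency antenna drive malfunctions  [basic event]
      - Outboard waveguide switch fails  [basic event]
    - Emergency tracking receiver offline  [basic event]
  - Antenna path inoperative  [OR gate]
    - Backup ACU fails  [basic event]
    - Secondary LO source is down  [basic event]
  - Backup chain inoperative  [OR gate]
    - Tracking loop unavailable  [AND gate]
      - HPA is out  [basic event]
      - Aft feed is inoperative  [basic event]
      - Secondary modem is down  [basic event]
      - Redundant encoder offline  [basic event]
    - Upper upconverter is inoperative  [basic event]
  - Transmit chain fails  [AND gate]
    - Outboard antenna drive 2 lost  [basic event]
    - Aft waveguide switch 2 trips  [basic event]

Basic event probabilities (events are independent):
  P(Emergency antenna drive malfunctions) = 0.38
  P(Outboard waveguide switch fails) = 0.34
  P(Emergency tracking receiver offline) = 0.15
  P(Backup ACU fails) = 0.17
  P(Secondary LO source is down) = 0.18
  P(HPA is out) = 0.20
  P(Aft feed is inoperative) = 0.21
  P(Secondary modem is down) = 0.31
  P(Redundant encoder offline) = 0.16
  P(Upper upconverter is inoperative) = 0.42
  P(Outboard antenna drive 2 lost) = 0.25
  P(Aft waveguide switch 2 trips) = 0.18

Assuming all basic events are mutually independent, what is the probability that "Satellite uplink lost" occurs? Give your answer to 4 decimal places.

P(Modem stage lost) [OR] = 1 − (1−0.38) × (1−0.34) = 0.590800
P(Power amp inoperative) [OR] = 1 − (1−0.590800) × (1−0.15) = 0.652180
P(Antenna path inoperative) [OR] = 1 − (1−0.17) × (1−0.18) = 0.319400
P(Tracking loop unavailable) [AND] = 0.20 × 0.21 × 0.31 × 0.16 = 0.002083
P(Backup chain inoperative) [OR] = 1 − (1−0.002083) × (1−0.42) = 0.421208
P(Transmit chain fails) [AND] = 0.25 × 0.18 = 0.045000
P(Satellite uplink lost) [OR] = 1 − (1−0.652180) × (1−0.319400) × (1−0.421208) × (1−0.045000) = 0.869150
Rounded to 4 decimal places: P(Satellite uplink lost) ≈ 0.8692.

0.8692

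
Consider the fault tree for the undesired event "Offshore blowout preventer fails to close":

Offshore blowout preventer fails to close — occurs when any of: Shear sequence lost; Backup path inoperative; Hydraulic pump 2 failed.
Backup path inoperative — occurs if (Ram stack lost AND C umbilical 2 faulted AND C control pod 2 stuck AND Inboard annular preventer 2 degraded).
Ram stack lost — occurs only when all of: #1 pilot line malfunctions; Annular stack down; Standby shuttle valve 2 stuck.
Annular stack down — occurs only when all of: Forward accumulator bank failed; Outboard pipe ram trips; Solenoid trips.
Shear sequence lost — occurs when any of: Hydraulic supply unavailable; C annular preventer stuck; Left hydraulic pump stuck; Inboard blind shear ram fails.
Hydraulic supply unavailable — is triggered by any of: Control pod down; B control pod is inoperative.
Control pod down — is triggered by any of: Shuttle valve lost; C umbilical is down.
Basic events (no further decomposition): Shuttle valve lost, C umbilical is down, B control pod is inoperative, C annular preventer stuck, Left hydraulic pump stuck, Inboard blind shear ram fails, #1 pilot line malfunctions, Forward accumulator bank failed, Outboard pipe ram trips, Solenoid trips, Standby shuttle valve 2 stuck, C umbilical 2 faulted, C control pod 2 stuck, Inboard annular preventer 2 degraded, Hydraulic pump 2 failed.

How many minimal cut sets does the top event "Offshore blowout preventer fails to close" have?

8

Control pod down [OR]: union of children's cut sets → 2 cut set(s).
Hydraulic supply unavailable [OR]: union of children's cut sets → 3 cut set(s).
Shear sequence lost [OR]: union of children's cut sets → 6 cut set(s).
Annular stack down [AND]: one cut set from each child combined → 1 × 1 × 1 = 1 cut set(s).
Ram stack lost [AND]: one cut set from each child combined → 1 × 1 × 1 = 1 cut set(s).
Backup path inoperative [AND]: one cut set from each child combined → 1 × 1 × 1 × 1 = 1 cut set(s).
Offshore blowout preventer fails to close [OR]: union of children's cut sets → 8 cut set(s).
Minimal cut sets: {Shuttle valve lost}; {C umbilical is down}; {B control pod is inoperative}; {C annular preventer stuck}; {Left hydraulic pump stuck}; {Inboard blind shear ram fails}; {#1 pilot line malfunctions, C control pod 2 stuck, C umbilical 2 faulted, Forward accumulator bank failed, Inboard annular preventer 2 degraded, Outboard pipe ram trips, Solenoid trips, Standby shuttle valve 2 stuck}; {Hydraulic pump 2 failed}.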